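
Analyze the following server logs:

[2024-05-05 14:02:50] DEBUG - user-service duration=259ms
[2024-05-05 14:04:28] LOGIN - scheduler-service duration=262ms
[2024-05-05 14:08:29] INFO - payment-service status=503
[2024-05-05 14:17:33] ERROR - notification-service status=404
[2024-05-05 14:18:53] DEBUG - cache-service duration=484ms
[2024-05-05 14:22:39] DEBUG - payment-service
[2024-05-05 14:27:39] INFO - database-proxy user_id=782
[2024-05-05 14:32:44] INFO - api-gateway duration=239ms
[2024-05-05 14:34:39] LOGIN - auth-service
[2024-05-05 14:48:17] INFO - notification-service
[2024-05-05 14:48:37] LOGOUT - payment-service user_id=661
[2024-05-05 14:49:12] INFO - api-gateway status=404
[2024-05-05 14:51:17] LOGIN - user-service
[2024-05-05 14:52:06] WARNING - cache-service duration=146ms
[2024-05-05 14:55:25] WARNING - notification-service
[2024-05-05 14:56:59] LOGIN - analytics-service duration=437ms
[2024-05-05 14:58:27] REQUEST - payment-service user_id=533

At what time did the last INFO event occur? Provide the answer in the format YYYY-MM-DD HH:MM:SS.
2024-05-05 14:49:12

To find the last event:

1. Filter for all INFO events
2. Sort by timestamp
3. Select the last one
4. Timestamp: 2024-05-05 14:49:12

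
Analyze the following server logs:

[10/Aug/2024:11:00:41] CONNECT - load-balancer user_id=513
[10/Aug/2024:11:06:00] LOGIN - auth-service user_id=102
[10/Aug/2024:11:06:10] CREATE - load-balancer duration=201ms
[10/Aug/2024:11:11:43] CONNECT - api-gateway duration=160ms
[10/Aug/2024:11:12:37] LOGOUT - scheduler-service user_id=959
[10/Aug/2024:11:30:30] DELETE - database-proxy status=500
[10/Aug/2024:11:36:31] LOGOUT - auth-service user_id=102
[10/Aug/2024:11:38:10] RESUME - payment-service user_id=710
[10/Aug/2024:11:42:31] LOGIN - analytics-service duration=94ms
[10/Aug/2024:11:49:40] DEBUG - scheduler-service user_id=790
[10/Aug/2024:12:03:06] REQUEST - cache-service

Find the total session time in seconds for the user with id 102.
1831

To calculate session duration:

1. Find LOGIN event for user_id=102: 10/Aug/2024:11:06:00
2. Find LOGOUT event for user_id=102: 10/Aug/2024:11:36:31
3. Session duration: 10/Aug/2024:11:36:31 - 10/Aug/2024:11:06:00 = 1831 seconds (30 minutes)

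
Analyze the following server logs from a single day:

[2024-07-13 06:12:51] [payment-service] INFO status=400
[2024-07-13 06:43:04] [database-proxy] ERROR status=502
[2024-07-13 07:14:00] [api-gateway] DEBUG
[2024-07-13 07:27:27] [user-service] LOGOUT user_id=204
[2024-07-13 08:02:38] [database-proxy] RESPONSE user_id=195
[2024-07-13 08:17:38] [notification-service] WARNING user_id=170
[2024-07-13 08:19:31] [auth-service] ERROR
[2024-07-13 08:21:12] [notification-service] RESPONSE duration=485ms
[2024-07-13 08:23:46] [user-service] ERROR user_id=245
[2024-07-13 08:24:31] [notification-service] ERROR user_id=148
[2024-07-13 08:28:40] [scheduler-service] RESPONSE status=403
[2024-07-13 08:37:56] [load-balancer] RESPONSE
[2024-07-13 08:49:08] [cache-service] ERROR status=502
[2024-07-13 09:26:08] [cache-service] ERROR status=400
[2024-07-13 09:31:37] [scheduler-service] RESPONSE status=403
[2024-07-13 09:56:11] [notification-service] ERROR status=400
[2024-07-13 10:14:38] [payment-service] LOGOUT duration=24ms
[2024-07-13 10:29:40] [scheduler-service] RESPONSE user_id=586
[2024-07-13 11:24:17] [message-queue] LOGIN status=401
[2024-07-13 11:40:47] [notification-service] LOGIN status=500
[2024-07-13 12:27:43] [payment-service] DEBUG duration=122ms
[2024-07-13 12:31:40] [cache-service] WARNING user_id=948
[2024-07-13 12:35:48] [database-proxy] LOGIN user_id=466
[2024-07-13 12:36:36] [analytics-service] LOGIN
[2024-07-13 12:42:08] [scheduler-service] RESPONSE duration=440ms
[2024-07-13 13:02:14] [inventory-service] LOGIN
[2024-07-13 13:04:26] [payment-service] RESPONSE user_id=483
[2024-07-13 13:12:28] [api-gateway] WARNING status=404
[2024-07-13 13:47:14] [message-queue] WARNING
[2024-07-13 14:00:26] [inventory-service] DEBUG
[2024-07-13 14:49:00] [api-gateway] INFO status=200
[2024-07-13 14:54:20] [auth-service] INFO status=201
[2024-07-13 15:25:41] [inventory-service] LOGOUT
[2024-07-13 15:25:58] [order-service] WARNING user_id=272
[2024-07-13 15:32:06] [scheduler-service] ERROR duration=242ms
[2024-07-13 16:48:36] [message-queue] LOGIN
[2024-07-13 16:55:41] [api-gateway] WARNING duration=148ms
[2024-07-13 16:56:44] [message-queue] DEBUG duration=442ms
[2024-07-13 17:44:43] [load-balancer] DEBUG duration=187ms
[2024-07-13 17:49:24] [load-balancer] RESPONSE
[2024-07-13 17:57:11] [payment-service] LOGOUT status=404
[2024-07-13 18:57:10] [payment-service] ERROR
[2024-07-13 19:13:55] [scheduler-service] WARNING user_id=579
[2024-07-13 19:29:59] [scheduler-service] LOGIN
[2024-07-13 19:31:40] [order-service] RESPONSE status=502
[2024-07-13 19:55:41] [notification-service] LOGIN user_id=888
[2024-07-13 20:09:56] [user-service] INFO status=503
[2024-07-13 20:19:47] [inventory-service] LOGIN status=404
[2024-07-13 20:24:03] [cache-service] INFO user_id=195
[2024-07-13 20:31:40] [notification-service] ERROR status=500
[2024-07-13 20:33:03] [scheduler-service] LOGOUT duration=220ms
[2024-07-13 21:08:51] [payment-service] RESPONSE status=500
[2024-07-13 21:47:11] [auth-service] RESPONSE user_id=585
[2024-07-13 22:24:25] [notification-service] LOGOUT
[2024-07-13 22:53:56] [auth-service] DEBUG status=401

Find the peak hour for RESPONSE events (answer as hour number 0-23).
8

To find the peak hour:

1. Group all RESPONSE events by hour
2. Count events in each hour
3. Find hour with maximum count
4. Peak hour: 8 (with 4 events)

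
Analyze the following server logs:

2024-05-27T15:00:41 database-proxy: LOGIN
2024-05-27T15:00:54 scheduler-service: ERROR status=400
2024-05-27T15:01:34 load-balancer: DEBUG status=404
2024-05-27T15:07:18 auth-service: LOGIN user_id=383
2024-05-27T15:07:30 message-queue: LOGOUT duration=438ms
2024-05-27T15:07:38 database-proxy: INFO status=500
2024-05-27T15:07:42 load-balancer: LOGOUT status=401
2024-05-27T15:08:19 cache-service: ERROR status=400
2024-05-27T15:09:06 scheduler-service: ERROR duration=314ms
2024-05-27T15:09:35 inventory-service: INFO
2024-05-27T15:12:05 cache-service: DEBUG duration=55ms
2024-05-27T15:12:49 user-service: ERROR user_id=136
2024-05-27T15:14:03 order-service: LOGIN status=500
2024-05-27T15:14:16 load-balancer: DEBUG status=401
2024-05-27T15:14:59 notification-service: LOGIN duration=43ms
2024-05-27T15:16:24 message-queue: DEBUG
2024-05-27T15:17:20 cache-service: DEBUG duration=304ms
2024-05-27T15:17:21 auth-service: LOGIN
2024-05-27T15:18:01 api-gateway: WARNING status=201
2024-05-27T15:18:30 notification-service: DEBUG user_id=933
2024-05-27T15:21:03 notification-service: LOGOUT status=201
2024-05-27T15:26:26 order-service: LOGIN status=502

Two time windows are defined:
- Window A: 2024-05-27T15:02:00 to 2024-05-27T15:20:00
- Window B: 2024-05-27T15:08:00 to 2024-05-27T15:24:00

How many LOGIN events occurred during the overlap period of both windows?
3

To find overlap events:

1. Window A: 2024-05-27T15:02:00 to 2024-05-27T15:20:00
2. Window B: 2024-05-27T15:08:00 to 2024-05-27T15:24:00
3. Overlap period: 2024-05-27T15:08:00 to 2024-05-27T15:20:00
4. Count LOGIN events in overlap: 3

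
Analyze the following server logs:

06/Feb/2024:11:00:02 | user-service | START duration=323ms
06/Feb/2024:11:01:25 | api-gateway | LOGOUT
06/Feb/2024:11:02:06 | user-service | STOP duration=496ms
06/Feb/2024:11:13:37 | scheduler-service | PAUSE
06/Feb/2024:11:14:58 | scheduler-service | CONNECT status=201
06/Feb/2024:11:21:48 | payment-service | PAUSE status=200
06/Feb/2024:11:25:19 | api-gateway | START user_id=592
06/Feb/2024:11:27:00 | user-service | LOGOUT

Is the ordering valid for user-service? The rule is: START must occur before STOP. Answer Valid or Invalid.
Valid

To validate ordering:

1. Required order: START → STOP
2. Rule: START must occur before STOP
3. Check actual order of events for user-service
4. Result: Valid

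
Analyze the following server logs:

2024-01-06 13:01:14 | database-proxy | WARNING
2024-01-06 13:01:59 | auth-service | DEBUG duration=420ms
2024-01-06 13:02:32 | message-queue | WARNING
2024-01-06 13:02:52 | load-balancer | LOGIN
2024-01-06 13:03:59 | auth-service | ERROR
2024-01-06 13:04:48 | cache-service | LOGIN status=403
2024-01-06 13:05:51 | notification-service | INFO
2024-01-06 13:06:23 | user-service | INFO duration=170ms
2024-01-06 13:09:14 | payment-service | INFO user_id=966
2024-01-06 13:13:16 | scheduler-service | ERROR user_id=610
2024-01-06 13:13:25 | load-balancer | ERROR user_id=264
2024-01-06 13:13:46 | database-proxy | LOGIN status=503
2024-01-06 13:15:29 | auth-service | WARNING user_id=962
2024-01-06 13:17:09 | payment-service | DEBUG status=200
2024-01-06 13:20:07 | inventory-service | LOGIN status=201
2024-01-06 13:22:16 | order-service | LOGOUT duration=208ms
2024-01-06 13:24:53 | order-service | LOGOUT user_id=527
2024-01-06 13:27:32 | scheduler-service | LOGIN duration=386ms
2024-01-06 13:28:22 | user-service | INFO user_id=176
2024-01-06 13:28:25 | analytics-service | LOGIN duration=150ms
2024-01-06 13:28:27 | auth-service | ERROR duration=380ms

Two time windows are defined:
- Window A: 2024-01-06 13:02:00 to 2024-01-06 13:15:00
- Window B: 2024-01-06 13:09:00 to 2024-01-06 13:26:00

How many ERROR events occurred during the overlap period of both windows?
2

To find overlap events:

1. Window A: 2024-01-06 13:02:00 to 2024-01-06 13:15:00
2. Window B: 2024-01-06 13:09:00 to 2024-01-06 13:26:00
3. Overlap period: 2024-01-06 13:09:00 to 2024-01-06 13:15:00
4. Count ERROR events in overlap: 2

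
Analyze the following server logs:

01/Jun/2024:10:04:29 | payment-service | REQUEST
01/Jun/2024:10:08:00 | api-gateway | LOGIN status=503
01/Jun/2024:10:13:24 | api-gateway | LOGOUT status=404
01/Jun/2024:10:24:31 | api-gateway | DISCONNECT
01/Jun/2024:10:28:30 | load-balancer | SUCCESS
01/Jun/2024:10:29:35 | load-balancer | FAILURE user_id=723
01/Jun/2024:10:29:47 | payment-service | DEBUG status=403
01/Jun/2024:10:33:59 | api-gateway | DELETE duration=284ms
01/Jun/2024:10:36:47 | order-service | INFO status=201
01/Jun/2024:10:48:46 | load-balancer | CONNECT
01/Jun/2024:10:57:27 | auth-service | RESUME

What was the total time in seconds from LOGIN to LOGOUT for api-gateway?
324

To calculate state duration:

1. Find LOGIN event for api-gateway: 01/Jun/2024:10:08:00
2. Find LOGOUT event for api-gateway: 01/Jun/2024:10:13:24
3. Calculate duration: 01/Jun/2024:10:13:24 - 01/Jun/2024:10:08:00 = 324 seconds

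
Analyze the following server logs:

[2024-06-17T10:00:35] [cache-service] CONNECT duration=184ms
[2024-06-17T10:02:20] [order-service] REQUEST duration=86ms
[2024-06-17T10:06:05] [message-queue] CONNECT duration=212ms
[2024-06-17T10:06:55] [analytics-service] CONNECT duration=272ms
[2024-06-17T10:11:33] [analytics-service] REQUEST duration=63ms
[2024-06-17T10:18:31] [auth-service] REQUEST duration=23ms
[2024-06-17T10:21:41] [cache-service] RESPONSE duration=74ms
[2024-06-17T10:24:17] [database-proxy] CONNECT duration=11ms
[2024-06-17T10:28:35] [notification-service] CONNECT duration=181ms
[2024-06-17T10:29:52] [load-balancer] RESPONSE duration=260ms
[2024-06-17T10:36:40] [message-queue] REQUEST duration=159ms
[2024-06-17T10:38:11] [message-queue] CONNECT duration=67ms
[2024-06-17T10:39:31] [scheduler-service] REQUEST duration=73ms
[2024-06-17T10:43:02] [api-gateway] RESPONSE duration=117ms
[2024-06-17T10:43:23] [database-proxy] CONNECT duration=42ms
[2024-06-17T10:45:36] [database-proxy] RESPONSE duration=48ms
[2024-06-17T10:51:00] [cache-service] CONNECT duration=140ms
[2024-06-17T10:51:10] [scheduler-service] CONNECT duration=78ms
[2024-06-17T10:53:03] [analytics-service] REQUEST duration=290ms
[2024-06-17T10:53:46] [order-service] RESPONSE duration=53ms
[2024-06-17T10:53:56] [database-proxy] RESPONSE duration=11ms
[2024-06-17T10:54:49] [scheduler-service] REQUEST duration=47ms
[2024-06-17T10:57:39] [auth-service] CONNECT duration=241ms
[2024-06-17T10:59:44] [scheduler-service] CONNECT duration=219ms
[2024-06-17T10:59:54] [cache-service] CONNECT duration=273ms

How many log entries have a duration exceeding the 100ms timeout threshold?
12

To count timeouts:

1. Threshold: 100ms
2. Extract duration from each log entry
3. Count entries where duration > 100
4. Timeout count: 12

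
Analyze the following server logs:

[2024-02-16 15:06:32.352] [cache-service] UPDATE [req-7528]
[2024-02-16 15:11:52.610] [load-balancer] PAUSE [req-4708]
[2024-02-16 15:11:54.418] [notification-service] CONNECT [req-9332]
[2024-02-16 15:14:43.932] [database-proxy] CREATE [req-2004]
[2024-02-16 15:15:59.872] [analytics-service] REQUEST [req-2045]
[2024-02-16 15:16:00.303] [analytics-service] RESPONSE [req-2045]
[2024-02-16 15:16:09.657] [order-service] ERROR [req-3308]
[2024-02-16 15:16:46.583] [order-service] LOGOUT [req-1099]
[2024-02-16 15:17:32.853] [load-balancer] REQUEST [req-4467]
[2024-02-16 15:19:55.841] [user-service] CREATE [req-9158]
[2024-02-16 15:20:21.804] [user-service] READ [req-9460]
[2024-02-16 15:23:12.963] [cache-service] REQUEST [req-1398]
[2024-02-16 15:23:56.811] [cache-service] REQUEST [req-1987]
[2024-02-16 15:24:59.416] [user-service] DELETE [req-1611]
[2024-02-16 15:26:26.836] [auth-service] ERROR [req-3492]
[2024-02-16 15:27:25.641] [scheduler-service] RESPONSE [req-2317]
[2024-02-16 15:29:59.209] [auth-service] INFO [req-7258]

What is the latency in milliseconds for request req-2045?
431

To calculate latency:

1. Find REQUEST with id req-2045: 2024-02-16 15:15:59.872
2. Find RESPONSE with id req-2045: 2024-02-16 15:16:00.303
3. Latency: 2024-02-16 15:16:00.303 - 2024-02-16 15:15:59.872 = 431ms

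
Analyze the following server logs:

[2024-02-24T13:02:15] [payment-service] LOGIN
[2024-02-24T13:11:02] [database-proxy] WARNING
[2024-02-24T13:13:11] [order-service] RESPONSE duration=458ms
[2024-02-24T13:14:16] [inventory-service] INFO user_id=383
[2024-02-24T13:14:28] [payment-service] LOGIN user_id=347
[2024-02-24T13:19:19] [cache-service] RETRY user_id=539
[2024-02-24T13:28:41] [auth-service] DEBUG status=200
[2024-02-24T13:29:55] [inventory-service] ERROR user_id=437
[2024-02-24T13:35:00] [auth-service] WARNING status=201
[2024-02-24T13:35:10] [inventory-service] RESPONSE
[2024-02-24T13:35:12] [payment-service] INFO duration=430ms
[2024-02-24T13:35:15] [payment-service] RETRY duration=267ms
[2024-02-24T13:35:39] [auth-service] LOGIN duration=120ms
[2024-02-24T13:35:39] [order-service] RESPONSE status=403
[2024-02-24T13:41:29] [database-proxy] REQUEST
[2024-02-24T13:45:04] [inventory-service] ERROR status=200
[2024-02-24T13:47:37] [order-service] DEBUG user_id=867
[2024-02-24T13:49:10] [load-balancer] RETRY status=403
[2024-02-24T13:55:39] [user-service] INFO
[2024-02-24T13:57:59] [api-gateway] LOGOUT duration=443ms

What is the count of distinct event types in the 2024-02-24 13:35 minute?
5

To count unique event types:

1. Filter events in the minute starting at 2024-02-24 13:35
2. Extract event types from matching entries
3. Count unique types: 5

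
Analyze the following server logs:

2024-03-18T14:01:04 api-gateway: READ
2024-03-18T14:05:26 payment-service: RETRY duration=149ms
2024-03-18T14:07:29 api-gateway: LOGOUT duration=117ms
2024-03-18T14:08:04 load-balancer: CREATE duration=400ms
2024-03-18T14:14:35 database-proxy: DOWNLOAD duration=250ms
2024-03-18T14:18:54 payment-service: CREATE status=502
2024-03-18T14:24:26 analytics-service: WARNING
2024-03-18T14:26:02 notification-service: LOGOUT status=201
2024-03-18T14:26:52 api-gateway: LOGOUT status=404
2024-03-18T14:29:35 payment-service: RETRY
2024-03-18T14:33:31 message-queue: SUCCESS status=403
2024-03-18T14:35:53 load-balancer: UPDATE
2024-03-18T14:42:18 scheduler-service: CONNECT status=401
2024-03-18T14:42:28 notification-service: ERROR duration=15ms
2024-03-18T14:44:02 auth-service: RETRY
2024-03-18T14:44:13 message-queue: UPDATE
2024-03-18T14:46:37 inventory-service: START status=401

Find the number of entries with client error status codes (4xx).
4

To find matching entries:

1. Pattern to match: client error status codes (4xx)
2. Scan each log entry for the pattern
3. Count matches: 4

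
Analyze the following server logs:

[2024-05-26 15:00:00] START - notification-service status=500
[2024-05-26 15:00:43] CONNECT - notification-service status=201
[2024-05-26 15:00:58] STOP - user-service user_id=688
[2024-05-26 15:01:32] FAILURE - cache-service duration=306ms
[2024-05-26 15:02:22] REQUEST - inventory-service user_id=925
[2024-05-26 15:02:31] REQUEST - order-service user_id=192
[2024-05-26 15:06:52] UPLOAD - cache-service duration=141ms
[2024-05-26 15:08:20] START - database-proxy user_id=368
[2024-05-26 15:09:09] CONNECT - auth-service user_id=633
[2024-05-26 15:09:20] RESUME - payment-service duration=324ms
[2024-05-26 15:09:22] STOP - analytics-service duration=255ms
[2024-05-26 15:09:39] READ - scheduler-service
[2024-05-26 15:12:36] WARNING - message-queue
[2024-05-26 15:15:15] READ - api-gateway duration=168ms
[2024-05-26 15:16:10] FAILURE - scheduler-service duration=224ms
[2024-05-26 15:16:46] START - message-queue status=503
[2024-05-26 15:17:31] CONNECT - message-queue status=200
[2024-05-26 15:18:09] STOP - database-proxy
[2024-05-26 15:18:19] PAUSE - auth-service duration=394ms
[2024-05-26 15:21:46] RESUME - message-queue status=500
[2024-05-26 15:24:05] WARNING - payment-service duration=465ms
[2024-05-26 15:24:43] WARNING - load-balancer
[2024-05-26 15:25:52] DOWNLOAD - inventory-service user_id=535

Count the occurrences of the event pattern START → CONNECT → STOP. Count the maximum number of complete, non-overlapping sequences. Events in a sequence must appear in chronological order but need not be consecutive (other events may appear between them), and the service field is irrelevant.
3

To count sequences:

1. Look for pattern: START → CONNECT → STOP
2. Greedily scan the log in chronological order, matching each sequence element in turn (ignoring service)
3. Each time the full pattern completes, increment the count and restart matching from the next event
4. Complete non-overlapping sequences found: 3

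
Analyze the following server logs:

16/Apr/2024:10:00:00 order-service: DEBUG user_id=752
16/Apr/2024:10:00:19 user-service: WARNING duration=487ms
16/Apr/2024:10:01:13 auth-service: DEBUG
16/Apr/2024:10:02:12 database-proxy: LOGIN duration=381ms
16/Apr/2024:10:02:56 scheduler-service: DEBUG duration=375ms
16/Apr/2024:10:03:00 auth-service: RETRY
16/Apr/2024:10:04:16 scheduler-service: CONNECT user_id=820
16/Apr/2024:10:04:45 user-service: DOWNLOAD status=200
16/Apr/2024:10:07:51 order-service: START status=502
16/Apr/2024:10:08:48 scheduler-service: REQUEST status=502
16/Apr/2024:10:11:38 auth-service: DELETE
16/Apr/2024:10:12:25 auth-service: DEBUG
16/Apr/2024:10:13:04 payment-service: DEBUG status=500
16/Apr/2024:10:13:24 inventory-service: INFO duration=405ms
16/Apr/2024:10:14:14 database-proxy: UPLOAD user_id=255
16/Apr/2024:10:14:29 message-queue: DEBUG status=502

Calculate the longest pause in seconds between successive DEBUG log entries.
569

To find the longest gap:

1. Extract all DEBUG events in chronological order
2. Calculate time differences between consecutive events
3. Find the maximum difference
4. Longest gap: 569 seconds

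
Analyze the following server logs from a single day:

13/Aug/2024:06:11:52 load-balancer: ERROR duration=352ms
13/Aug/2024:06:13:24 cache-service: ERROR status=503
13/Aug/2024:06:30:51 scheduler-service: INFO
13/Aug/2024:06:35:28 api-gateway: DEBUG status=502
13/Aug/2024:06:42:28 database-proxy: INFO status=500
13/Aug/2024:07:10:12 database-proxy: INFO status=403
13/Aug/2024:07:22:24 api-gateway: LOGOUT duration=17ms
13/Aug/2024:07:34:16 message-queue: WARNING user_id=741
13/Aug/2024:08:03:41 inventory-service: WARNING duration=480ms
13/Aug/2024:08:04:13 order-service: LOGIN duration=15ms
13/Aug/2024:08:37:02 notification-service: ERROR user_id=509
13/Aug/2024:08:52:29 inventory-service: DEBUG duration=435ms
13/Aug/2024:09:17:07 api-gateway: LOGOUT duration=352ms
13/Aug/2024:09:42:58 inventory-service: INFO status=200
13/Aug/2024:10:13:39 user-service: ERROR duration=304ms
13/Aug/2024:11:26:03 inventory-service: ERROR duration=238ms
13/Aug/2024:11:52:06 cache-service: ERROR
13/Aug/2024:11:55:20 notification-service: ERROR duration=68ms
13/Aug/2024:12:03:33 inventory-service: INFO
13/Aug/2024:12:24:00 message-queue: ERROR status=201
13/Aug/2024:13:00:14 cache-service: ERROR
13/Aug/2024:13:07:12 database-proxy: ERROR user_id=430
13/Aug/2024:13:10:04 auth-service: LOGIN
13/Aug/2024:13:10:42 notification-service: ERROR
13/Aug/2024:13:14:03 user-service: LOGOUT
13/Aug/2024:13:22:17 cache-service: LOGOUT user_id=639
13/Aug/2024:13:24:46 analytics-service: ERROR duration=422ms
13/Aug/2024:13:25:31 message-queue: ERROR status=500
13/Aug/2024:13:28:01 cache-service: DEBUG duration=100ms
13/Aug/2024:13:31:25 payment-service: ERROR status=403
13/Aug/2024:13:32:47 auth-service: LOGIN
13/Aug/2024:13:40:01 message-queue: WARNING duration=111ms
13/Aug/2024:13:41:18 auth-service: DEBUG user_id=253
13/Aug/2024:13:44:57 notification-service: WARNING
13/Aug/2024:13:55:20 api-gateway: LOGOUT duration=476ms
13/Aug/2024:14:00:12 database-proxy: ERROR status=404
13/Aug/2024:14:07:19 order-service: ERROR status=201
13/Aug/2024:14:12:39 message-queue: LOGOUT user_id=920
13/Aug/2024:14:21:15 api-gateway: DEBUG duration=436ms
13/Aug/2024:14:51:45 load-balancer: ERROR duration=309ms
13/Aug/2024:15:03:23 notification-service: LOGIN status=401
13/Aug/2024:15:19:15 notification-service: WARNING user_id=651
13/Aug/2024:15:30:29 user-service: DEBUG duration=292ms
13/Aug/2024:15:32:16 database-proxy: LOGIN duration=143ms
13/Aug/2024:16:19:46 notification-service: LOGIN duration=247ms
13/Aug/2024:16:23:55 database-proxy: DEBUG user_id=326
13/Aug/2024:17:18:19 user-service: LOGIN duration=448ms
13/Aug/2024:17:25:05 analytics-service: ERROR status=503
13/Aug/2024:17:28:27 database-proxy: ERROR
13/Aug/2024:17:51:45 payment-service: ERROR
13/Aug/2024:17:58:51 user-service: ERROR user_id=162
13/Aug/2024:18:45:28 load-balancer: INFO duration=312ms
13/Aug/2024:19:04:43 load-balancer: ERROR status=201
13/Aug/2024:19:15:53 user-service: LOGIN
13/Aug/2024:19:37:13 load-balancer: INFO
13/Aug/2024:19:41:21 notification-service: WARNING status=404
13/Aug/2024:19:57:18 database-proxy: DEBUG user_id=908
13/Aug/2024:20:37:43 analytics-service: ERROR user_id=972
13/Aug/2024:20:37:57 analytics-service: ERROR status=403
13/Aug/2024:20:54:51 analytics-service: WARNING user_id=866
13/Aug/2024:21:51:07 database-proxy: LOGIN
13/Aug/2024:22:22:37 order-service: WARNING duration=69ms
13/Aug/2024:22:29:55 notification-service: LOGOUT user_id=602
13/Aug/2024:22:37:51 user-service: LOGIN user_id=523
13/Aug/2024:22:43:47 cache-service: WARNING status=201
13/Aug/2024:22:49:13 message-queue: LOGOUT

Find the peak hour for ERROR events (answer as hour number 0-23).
13

To find the peak hour:

1. Group all ERROR events by hour
2. Count events in each hour
3. Find hour with maximum count
4. Peak hour: 13 (with 6 events)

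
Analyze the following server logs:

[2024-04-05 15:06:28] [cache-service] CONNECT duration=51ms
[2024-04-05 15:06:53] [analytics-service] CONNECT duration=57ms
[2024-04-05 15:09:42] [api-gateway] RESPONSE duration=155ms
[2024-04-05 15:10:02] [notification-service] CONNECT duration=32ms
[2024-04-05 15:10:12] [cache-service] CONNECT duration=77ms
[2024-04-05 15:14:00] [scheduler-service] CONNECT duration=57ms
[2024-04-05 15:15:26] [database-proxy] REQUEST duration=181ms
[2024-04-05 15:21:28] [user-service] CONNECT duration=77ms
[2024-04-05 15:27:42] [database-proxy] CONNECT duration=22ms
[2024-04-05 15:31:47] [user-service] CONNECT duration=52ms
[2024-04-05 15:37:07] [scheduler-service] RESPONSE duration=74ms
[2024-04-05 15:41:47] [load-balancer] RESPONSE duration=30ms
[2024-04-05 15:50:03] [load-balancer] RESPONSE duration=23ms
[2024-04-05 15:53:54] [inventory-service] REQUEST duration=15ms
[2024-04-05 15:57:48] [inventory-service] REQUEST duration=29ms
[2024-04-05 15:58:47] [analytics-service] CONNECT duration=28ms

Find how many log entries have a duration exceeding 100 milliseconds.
2

To count timeouts:

1. Threshold: 100ms
2. Extract duration from each log entry
3. Count entries where duration > 100
4. Timeout count: 2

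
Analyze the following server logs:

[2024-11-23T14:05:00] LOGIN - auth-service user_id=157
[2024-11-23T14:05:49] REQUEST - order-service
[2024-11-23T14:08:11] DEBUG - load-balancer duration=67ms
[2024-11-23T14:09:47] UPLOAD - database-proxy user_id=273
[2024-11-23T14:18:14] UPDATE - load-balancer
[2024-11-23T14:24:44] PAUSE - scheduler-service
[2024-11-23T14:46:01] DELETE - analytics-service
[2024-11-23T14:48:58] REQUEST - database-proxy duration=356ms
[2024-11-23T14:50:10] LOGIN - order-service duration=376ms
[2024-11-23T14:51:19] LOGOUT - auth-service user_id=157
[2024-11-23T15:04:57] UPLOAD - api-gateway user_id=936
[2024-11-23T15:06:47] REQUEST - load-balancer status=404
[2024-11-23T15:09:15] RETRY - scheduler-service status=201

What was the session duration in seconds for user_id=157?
2779

To calculate session duration:

1. Find LOGIN event for user_id=157: 2024-11-23T14:05:00
2. Find LOGOUT event for user_id=157: 2024-11-23T14:51:19
3. Session duration: 2024-11-23T14:51:19 - 2024-11-23T14:05:00 = 2779 seconds (46 minutes)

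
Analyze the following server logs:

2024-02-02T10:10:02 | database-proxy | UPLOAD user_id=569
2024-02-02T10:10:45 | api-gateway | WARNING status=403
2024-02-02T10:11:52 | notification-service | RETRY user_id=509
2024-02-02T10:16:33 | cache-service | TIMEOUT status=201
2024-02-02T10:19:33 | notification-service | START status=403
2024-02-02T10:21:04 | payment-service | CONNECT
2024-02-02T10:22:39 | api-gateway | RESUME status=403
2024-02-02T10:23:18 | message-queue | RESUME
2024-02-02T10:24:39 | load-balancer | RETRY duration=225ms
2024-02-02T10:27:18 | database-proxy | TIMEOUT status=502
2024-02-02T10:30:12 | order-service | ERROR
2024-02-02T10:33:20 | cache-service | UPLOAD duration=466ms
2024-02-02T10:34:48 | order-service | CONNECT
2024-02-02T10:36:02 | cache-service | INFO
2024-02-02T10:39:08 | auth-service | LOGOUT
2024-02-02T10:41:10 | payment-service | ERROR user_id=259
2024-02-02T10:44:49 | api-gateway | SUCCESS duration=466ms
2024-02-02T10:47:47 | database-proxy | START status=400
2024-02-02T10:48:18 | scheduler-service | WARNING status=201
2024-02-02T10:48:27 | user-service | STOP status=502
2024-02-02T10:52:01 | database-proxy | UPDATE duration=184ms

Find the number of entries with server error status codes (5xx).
2

To find matching entries:

1. Pattern to match: server error status codes (5xx)
2. Scan each log entry for the pattern
3. Count matches: 2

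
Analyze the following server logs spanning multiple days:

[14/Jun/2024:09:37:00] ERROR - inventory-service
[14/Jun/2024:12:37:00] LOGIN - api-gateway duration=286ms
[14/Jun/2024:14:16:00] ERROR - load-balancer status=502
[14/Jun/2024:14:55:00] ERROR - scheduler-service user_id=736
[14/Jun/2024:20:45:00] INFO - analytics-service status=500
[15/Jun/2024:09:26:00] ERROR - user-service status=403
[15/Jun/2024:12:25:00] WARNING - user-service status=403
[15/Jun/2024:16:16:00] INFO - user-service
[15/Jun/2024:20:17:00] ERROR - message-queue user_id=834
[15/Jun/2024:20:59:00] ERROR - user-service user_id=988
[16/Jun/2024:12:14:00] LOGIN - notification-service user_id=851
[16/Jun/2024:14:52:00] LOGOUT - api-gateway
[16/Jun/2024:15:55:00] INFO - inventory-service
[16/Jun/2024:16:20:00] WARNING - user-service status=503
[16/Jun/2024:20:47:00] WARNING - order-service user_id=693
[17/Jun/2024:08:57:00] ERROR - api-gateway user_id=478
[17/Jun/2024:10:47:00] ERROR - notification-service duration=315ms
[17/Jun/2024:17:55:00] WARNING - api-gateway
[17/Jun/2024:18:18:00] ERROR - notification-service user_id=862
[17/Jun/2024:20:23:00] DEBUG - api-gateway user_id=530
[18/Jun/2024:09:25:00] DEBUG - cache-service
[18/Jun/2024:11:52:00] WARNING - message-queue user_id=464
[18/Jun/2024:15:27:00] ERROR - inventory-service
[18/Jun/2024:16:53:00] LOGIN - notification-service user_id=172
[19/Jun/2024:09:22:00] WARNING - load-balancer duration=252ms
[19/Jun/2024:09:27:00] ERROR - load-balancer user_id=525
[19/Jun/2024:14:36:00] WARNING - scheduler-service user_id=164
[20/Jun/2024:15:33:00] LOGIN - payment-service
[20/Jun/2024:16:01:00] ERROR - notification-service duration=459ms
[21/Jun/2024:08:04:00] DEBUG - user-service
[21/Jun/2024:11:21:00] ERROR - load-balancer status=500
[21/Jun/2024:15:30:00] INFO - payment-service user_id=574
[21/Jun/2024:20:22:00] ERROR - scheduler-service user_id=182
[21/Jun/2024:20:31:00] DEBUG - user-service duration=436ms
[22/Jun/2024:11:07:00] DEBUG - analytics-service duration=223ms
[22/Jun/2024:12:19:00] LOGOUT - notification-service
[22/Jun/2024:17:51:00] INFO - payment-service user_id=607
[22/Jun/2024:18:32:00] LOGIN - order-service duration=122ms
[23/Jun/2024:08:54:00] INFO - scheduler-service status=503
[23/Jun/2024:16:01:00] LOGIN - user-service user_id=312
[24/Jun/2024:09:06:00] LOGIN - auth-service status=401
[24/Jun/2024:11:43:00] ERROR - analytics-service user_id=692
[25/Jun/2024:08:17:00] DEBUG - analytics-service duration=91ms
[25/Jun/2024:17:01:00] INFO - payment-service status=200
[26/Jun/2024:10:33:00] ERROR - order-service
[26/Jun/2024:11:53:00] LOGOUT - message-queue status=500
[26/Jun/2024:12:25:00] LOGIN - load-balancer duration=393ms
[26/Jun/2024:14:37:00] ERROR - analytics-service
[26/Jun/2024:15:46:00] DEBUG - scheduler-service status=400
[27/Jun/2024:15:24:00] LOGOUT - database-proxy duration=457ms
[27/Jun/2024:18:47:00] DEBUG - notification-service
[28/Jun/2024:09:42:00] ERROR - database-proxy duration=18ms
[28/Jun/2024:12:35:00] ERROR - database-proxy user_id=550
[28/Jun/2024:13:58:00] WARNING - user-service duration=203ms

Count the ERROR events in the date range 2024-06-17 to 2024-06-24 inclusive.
9

To filter by date range:

1. Date range: 2024-06-17 through 2024-06-24, both dates inclusive
2. Filter for ERROR events whose date falls in this range
3. Count matching events: 9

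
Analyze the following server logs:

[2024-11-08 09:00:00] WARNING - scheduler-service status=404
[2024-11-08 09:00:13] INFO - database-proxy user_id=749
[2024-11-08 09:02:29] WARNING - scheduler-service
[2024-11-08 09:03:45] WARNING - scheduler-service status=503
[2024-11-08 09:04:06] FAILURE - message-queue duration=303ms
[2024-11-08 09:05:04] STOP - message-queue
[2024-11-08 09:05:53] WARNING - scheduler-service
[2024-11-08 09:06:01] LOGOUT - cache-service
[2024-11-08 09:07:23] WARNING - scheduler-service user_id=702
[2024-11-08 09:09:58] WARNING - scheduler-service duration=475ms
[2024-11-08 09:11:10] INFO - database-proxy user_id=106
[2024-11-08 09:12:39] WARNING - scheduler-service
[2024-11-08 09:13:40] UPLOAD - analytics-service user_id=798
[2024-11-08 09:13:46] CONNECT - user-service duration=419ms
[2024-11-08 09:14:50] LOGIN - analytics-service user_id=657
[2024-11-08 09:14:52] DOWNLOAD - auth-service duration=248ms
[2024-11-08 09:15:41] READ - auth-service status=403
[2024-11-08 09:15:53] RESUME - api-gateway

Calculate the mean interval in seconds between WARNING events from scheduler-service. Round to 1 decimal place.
126.5

To calculate average interval:

1. Find all WARNING events for scheduler-service in order
2. Calculate time gaps between consecutive events
3. Compute mean of gaps: 759 / 6 = 126.5 seconds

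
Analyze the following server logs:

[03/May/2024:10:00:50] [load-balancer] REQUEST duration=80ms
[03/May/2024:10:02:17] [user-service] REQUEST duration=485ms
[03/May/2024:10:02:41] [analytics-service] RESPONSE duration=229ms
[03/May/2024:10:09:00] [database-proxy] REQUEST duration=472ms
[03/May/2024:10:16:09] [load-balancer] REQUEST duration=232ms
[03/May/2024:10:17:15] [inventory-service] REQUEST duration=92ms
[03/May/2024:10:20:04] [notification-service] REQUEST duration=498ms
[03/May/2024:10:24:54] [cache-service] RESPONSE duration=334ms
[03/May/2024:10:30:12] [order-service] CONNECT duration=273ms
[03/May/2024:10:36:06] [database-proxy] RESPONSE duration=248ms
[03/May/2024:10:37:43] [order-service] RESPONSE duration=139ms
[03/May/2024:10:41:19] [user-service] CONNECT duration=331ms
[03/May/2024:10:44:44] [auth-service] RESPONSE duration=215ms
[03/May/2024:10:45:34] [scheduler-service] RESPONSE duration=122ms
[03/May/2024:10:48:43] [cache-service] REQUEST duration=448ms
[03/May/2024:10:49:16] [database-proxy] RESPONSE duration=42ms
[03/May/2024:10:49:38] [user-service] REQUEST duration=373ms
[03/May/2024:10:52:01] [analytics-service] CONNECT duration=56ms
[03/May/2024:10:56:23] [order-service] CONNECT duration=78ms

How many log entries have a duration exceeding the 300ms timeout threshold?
7

To count timeouts:

1. Threshold: 300ms
2. Extract duration from each log entry
3. Count entries where duration > 300
4. Timeout count: 7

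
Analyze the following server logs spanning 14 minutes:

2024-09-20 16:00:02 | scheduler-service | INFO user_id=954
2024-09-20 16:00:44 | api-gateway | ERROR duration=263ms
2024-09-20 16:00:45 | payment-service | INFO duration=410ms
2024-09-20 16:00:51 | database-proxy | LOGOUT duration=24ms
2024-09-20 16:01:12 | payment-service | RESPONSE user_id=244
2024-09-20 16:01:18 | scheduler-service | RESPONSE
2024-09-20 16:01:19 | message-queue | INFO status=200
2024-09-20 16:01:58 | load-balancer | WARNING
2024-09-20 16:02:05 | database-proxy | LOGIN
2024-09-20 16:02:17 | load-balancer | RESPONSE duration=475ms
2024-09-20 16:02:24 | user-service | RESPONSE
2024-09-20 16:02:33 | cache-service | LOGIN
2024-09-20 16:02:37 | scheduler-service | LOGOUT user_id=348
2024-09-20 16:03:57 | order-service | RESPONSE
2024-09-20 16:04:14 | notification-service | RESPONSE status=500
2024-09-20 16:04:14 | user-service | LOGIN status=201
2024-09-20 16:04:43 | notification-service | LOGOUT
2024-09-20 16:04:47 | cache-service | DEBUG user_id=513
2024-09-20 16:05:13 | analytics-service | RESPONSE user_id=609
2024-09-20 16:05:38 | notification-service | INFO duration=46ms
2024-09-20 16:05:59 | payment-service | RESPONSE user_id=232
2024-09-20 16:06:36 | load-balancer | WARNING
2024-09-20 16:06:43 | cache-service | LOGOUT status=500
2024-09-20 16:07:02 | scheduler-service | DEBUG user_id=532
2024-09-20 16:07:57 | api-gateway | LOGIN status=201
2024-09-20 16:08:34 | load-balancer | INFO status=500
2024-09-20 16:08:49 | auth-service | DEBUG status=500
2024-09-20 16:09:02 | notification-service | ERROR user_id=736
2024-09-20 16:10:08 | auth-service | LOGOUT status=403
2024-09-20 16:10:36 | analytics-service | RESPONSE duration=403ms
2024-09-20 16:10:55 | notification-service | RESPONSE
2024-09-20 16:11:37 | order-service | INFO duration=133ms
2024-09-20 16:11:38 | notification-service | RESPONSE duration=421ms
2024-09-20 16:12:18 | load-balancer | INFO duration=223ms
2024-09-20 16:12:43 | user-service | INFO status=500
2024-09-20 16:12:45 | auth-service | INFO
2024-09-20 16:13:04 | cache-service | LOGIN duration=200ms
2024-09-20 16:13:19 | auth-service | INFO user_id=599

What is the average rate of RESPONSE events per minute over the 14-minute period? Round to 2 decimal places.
0.79

To calculate the rate:

1. Count total RESPONSE events: 11
2. Total time period: 14 minutes
3. Rate = 11 / 14 = 0.79 events per minute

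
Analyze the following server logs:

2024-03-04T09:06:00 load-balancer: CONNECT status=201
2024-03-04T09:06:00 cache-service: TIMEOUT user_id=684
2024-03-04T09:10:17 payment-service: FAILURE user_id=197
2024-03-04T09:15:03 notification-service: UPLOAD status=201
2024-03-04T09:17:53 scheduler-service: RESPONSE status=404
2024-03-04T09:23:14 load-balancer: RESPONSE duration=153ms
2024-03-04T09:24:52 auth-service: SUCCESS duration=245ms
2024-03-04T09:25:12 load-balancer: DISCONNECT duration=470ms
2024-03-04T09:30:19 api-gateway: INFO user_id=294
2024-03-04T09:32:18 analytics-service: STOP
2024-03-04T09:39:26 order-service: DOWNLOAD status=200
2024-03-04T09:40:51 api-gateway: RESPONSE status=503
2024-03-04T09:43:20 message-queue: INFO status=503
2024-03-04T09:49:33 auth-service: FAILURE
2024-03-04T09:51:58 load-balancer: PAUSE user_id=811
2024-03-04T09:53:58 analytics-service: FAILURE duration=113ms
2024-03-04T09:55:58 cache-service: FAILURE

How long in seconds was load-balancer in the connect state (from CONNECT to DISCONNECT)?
1152

To calculate state duration:

1. Find CONNECT event for load-balancer: 2024-03-04T09:06:00
2. Find DISCONNECT event for load-balancer: 2024-03-04T09:25:12
3. Calculate duration: 2024-03-04T09:25:12 - 2024-03-04T09:06:00 = 1152 seconds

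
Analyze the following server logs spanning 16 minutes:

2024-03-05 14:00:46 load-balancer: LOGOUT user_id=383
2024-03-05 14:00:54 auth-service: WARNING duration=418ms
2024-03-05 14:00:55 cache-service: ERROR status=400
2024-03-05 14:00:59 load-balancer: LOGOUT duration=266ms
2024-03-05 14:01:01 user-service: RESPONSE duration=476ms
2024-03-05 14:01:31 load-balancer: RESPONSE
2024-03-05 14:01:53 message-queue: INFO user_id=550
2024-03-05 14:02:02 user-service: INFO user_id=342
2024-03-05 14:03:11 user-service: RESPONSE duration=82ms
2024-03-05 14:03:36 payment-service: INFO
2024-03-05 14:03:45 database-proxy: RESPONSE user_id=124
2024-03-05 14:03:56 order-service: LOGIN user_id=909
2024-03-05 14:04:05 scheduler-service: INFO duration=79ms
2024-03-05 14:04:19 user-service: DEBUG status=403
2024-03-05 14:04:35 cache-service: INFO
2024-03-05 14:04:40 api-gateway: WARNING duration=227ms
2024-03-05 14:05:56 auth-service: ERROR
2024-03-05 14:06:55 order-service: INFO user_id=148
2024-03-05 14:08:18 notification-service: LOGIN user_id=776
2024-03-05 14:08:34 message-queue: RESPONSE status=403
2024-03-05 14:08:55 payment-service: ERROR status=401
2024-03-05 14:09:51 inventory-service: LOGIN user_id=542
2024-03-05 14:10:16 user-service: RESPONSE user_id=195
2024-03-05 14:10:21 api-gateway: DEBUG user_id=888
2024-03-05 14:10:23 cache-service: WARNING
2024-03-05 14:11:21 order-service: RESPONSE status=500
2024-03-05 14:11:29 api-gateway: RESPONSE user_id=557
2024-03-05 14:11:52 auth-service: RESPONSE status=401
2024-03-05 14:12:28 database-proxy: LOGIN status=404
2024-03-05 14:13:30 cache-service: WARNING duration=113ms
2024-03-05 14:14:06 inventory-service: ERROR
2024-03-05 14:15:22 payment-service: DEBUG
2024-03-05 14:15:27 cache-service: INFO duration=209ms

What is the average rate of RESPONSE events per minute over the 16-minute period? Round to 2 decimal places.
0.56

To calculate the rate:

1. Count total RESPONSE events: 9
2. Total time period: 16 minutes
3. Rate = 9 / 16 = 0.56 events per minute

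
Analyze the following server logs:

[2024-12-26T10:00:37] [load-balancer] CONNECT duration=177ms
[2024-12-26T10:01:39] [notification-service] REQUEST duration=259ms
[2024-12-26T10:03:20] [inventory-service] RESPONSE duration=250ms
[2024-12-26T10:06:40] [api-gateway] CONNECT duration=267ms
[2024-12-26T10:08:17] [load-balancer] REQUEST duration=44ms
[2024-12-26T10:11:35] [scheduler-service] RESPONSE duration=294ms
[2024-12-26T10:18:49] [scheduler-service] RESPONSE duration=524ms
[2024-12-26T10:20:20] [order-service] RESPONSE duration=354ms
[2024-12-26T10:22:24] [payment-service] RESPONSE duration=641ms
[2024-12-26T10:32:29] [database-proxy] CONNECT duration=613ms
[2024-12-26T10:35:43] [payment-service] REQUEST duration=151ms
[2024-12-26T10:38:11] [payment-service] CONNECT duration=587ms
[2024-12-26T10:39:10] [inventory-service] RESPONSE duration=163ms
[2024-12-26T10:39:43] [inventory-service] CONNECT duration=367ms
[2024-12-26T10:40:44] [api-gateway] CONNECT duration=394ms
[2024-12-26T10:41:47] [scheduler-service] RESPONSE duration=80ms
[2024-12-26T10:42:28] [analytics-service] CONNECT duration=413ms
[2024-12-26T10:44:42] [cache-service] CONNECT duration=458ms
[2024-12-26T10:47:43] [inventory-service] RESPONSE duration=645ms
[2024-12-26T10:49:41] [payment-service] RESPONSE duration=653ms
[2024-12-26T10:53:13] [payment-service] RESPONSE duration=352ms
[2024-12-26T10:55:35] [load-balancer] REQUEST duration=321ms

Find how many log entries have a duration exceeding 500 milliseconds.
6

To count timeouts:

1. Threshold: 500ms
2. Extract duration from each log entry
3. Count entries where duration > 500
4. Timeout count: 6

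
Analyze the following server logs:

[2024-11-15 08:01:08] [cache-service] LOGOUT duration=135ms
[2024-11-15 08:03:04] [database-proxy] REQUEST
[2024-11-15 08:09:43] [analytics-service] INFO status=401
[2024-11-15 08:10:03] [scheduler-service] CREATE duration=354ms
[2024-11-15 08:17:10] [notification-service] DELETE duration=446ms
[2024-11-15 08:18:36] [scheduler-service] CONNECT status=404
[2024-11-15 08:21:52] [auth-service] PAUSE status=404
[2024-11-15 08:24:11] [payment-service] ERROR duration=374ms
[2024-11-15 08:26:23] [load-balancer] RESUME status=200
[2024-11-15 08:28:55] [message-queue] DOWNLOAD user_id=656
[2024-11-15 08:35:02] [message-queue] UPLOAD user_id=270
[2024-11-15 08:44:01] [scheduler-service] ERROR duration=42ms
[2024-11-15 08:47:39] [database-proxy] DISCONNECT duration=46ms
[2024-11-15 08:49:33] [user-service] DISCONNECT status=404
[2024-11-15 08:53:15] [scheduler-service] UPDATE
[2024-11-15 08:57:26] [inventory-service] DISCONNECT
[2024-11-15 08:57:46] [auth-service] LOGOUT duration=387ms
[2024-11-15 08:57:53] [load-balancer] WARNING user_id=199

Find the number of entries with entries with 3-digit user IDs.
3

To find matching entries:

1. Pattern to match: entries with 3-digit user IDs
2. Scan each log entry for the pattern
3. Count matches: 3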